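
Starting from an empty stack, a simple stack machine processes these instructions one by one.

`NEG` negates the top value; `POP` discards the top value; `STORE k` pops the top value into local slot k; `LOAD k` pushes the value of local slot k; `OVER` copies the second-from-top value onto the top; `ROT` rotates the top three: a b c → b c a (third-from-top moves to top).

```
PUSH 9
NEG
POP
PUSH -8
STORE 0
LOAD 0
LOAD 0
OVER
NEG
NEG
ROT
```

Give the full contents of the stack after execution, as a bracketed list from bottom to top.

PUSH 9   9
NEG      -9
POP      (empty)
PUSH -8  -8
STORE 0  (empty)
LOAD 0   -8
LOAD 0   -8 -8
OVER     -8 -8 -8
NEG      -8 -8 8
NEG      -8 -8 -8
ROT      -8 -8 -8

[-8, -8, -8]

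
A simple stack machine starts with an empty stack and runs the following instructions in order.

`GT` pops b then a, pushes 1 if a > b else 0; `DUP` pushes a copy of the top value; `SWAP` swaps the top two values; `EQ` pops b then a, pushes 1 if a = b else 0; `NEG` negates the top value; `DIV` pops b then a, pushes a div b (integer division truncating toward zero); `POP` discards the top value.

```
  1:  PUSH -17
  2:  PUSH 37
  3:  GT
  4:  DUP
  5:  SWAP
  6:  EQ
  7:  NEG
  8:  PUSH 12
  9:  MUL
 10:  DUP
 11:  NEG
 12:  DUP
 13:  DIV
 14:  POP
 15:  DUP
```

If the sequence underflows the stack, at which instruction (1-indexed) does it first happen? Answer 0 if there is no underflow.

0

PUSH -17 : [-17]
PUSH 37  : [-17, 37]
GT       : [0]
DUP      : [0, 0]
SWAP     : [0, 0]
EQ       : [1]
NEG      : [-1]
PUSH 12  : [-1, 12]
MUL      : [-12]
DUP      : [-12, -12]
NEG      : [-12, 12]
DUP      : [-12, 12, 12]
DIV      : [-12, 1]
POP      : [-12]
DUP      : [-12, -12]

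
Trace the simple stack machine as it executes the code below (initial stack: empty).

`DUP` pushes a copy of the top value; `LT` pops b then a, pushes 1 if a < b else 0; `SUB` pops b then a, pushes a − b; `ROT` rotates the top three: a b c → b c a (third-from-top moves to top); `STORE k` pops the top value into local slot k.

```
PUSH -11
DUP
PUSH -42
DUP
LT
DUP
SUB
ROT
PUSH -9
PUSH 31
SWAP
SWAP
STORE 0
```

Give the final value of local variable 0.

31

PUSH -11 : -11
DUP      : -11 -11
PUSH -42 : -11 -11 -42
DUP      : -11 -11 -42 -42
LT       : -11 -11 0
DUP      : -11 -11 0 0
SUB      : -11 -11 0
ROT      : -11 0 -11
PUSH -9  : -11 0 -11 -9
PUSH 31  : -11 0 -11 -9 31
SWAP     : -11 0 -11 31 -9
SWAP     : -11 0 -11 -9 31
STORE 0  : -11 0 -11 -9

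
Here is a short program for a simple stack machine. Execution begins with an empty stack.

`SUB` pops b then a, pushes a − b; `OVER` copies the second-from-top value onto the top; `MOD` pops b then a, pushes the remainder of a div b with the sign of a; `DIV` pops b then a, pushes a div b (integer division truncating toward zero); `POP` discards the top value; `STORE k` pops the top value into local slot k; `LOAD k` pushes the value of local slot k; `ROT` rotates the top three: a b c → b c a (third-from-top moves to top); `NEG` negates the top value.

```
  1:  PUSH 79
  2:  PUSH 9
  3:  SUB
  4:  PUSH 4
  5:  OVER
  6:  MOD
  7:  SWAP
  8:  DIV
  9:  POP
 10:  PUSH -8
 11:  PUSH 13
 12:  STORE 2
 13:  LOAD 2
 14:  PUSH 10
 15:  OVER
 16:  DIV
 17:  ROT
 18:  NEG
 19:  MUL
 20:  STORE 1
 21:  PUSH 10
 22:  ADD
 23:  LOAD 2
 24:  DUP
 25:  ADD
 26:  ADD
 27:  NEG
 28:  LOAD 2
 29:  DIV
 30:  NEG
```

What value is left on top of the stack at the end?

3

PUSH 79 : [79]
PUSH 9  : [79, 9]
SUB     : [70]
PUSH 4  : [70, 4]
OVER    : [70, 4, 70]
MOD     : [70, 4]
SWAP    : [4, 70]
DIV     : [0]
POP     : []
PUSH -8 : [-8]
PUSH 13 : [-8, 13]
STORE 2 : [-8]
LOAD 2  : [-8, 13]
PUSH 10 : [-8, 13, 10]
OVER    : [-8, 13, 10, 13]
DIV     : [-8, 13, 0]
ROT     : [13, 0, -8]
NEG     : [13, 0, 8]
MUL     : [13, 0]
STORE 1 : [13]
PUSH 10 : [13, 10]
ADD     : [23]
LOAD 2  : [23, 13]
DUP     : [23, 13, 13]
ADD     : [23, 26]
ADD     : [49]
NEG     : [-49]
LOAD 2  : [-49, 13]
DIV     : [-3]
NEG     : [3]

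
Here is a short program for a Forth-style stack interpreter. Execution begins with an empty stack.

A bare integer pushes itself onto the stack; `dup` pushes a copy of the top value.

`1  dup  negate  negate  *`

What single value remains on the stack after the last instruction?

1

1      → [1]
dup    → [1, 1]
negate → [1, -1]
negate → [1, 1]
*      → [1]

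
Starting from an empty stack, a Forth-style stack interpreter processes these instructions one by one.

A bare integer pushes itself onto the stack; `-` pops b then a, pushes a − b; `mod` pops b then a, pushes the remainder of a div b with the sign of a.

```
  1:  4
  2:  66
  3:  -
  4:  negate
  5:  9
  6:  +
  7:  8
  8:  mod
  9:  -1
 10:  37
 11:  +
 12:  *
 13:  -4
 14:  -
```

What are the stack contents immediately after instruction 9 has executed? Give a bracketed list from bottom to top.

4      → 4
66     → 4 66
-      → -62
negate → 62
9      → 62 9
+      → 71
8      → 71 8
mod    → 7
-1     → 7 -1

[7, -1]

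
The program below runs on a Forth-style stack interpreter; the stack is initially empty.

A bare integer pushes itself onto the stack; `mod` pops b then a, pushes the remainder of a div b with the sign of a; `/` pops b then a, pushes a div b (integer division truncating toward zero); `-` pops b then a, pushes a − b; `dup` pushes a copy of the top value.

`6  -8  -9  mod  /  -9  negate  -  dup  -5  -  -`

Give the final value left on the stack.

-5

6      : [6]
-8     : [6, -8]
-9     : [6, -8, -9]
mod    : [6, -8]
/      : [0]
-9     : [0, -9]
negate : [0, 9]
-      : [-9]
dup    : [-9, -9]
-5     : [-9, -9, -5]
-      : [-9, -4]
-      : [-5]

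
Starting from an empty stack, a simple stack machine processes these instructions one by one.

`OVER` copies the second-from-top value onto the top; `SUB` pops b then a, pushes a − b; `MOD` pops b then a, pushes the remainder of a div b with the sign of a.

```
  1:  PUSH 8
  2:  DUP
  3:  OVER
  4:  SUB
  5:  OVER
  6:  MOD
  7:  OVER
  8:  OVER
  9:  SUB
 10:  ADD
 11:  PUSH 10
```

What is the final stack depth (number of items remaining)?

3

PUSH 8  → 8
DUP     → 8 8
OVER    → 8 8 8
SUB     → 8 0
OVER    → 8 0 8
MOD     → 8 0
OVER    → 8 0 8
OVER    → 8 0 8 0
SUB     → 8 0 8
ADD     → 8 8
PUSH 10 → 8 8 10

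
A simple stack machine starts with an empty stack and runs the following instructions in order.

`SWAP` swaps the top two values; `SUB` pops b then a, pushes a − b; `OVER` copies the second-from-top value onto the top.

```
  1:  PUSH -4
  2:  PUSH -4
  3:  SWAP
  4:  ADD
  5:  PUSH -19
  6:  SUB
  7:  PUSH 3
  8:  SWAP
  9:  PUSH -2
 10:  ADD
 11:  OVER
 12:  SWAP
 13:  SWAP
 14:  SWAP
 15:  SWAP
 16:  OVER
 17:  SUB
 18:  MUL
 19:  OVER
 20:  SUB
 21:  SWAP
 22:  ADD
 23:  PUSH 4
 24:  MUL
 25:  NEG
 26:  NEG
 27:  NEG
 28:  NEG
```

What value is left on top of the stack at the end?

PUSH -4   [-4]
PUSH -4   [-4, -4]
SWAP      [-4, -4]
ADD       [-8]
PUSH -19  [-8, -19]
SUB       [11]
PUSH 3    [11, 3]
SWAP      [3, 11]
PUSH -2   [3, 11, -2]
ADD       [3, 9]
OVER      [3, 9, 3]
SWAP      [3, 3, 9]
SWAP      [3, 9, 3]
SWAP      [3, 3, 9]
SWAP      [3, 9, 3]
OVER      [3, 9, 3, 9]
SUB       [3, 9, -6]
MUL       [3, -54]
OVER      [3, -54, 3]
SUB       [3, -57]
SWAP      [-57, 3]
ADD       [-54]
PUSH 4    [-54, 4]
MUL       [-216]
NEG       [216]
NEG       [-216]
NEG       [216]
NEG       [-216]

-216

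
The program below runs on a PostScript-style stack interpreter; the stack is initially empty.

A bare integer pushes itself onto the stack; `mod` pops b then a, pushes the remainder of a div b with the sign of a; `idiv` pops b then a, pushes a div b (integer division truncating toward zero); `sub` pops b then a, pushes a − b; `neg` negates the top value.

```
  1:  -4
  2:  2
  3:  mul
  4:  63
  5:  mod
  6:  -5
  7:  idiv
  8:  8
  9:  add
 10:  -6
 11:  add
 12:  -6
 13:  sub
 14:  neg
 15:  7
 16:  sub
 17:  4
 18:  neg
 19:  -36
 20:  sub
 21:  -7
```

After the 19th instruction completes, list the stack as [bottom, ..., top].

[-16, -4, -36]

-4   → [-4]
2    → [-4, 2]
mul  → [-8]
63   → [-8, 63]
mod  → [-8]
-5   → [-8, -5]
idiv → [1]
8    → [1, 8]
add  → [9]
-6   → [9, -6]
add  → [3]
-6   → [3, -6]
sub  → [9]
neg  → [-9]
7    → [-9, 7]
sub  → [-16]
4    → [-16, 4]
neg  → [-16, -4]
-36  → [-16, -4, -36]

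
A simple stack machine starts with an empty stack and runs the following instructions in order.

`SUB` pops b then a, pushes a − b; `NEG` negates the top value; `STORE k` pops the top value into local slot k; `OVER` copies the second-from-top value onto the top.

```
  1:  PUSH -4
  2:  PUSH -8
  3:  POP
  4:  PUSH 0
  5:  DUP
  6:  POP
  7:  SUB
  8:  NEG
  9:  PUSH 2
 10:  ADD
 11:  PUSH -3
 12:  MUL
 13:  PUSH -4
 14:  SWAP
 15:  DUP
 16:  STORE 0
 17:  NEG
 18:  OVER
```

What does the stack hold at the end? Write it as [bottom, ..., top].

[-4, 18, -4]

PUSH -4 -> -4
PUSH -8 -> -4 -8
POP     -> -4
PUSH 0  -> -4 0
DUP     -> -4 0 0
POP     -> -4 0
SUB     -> -4
NEG     -> 4
PUSH 2  -> 4 2
ADD     -> 6
PUSH -3 -> 6 -3
MUL     -> -18
PUSH -4 -> -18 -4
SWAP    -> -4 -18
DUP     -> -4 -18 -18
STORE 0 -> -4 -18
NEG     -> -4 18
OVER    -> -4 18 -4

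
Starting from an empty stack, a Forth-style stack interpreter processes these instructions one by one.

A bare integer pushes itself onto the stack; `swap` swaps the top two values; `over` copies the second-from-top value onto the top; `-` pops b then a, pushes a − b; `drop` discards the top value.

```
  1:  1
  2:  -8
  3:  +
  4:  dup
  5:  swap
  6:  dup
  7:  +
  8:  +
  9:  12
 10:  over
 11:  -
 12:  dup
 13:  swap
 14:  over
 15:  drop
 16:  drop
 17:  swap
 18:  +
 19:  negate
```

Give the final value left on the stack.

-12

1      : [1]
-8     : [1, -8]
+      : [-7]
dup    : [-7, -7]
swap   : [-7, -7]
dup    : [-7, -7, -7]
+      : [-7, -14]
+      : [-21]
12     : [-21, 12]
over   : [-21, 12, -21]
-      : [-21, 33]
dup    : [-21, 33, 33]
swap   : [-21, 33, 33]
over   : [-21, 33, 33, 33]
drop   : [-21, 33, 33]
drop   : [-21, 33]
swap   : [33, -21]
+      : [12]
negate : [-12]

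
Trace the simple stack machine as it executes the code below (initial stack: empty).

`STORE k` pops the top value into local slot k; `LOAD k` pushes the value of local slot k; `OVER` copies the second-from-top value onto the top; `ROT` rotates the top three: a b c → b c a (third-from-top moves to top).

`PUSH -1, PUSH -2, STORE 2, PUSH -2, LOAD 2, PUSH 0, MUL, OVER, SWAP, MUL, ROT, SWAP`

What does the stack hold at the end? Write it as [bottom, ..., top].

[-2, -1, 0]

PUSH -1 : -1
PUSH -2 : -1 -2
STORE 2 : -1
PUSH -2 : -1 -2
LOAD 2  : -1 -2 -2
PUSH 0  : -1 -2 -2 0
MUL     : -1 -2 0
OVER    : -1 -2 0 -2
SWAP    : -1 -2 -2 0
MUL     : -1 -2 0
ROT     : -2 0 -1
SWAP    : -2 -1 0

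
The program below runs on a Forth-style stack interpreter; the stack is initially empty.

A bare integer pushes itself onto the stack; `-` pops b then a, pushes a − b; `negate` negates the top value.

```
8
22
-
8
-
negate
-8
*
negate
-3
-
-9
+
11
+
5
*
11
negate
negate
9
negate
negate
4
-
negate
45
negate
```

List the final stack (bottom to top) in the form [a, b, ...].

8       8
22      8 22
-       -14
8       -14 8
-       -22
negate  22
-8      22 -8
*       -176
negate  176
-3      176 -3
-       179
-9      179 -9
+       170
11      170 11
+       181
5       181 5
*       905
11      905 11
negate  905 -11
negate  905 11
9       905 11 9
negate  905 11 -9
negate  905 11 9
4       905 11 9 4
-       905 11 5
negate  905 11 -5
45      905 11 -5 45
negate  905 11 -5 -45

[905, 11, -5, -45]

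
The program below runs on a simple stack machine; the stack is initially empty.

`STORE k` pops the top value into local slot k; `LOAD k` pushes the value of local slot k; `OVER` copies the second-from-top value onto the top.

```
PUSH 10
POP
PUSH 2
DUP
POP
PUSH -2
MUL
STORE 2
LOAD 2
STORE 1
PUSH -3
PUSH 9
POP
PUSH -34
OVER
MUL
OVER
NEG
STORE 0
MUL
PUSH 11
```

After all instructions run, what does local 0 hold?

3

PUSH 10  → [10]
POP      → []
PUSH 2   → [2]
DUP      → [2, 2]
POP      → [2]
PUSH -2  → [2, -2]
MUL      → [-4]
STORE 2  → []
LOAD 2   → [-4]
STORE 1  → []
PUSH -3  → [-3]
PUSH 9   → [-3, 9]
POP      → [-3]
PUSH -34 → [-3, -34]
OVER     → [-3, -34, -3]
MUL      → [-3, 102]
OVER     → [-3, 102, -3]
NEG      → [-3, 102, 3]
STORE 0  → [-3, 102]
MUL      → [-306]
PUSH 11  → [-306, 11]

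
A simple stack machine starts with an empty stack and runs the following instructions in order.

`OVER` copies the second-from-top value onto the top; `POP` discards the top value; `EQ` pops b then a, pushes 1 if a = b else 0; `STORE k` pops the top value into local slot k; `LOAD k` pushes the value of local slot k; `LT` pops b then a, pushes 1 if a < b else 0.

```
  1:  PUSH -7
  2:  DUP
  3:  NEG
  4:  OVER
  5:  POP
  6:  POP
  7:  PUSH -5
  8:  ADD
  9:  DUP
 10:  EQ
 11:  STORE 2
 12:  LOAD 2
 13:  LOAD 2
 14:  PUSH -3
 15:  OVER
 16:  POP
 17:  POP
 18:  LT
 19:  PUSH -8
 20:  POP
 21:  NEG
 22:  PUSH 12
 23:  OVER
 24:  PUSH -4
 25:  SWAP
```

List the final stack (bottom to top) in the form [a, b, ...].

PUSH -7 -> [-7]
DUP     -> [-7, -7]
NEG     -> [-7, 7]
OVER    -> [-7, 7, -7]
POP     -> [-7, 7]
POP     -> [-7]
PUSH -5 -> [-7, -5]
ADD     -> [-12]
DUP     -> [-12, -12]
EQ      -> [1]
STORE 2 -> []
LOAD 2  -> [1]
LOAD 2  -> [1, 1]
PUSH -3 -> [1, 1, -3]
OVER    -> [1, 1, -3, 1]
POP     -> [1, 1, -3]
POP     -> [1, 1]
LT      -> [0]
PUSH -8 -> [0, -8]
POP     -> [0]
NEG     -> [0]
PUSH 12 -> [0, 12]
OVER    -> [0, 12, 0]
PUSH -4 -> [0, 12, 0, -4]
SWAP    -> [0, 12, -4, 0]

[0, 12, -4, 0]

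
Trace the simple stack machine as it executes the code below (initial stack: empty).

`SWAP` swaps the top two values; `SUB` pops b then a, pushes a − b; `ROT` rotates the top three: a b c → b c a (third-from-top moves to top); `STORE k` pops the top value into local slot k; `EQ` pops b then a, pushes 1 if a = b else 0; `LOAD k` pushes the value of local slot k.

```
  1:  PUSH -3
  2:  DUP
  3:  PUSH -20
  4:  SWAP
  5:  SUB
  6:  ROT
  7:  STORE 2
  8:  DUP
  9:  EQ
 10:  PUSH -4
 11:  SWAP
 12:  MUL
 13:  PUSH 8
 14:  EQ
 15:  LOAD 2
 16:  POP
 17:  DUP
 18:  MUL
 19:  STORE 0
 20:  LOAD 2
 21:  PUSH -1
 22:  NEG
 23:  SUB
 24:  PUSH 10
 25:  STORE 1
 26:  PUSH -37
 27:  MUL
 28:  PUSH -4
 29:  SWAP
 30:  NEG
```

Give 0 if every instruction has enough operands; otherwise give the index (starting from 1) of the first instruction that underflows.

PUSH -3  -> [-3]
DUP      -> [-3, -3]
PUSH -20 -> [-3, -3, -20]
SWAP     -> [-3, -20, -3]
SUB      -> [-3, -17]
ROT  — needs 3 operands, stack has 2 → underflow

6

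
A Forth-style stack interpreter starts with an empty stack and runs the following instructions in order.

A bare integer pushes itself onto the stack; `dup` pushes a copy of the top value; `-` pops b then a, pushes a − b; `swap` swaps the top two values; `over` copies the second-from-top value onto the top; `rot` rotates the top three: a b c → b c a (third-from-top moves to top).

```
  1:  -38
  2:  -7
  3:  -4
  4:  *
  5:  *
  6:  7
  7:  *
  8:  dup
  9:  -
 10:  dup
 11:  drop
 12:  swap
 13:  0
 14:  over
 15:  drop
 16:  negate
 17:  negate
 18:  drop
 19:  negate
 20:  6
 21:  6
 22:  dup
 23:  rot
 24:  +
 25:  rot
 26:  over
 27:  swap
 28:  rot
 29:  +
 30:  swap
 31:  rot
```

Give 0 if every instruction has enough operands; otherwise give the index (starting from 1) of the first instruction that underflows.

-38  : -38
-7   : -38 -7
-4   : -38 -7 -4
*    : -38 28
*    : -1064
7    : -1064 7
*    : -7448
dup  : -7448 -7448
-    : 0
dup  : 0 0
drop : 0
swap  — needs 2 operands, stack has 1 → underflow

12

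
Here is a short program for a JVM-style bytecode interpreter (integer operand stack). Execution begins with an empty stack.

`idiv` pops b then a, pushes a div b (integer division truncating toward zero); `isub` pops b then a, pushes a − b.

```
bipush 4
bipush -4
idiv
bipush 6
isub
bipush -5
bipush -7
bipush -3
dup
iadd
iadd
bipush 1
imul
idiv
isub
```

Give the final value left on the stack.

-7

bipush 4  : 4
bipush -4 : 4 -4
idiv      : -1
bipush 6  : -1 6
isub      : -7
bipush -5 : -7 -5
bipush -7 : -7 -5 -7
bipush -3 : -7 -5 -7 -3
dup       : -7 -5 -7 -3 -3
iadd      : -7 -5 -7 -6
iadd      : -7 -5 -13
bipush 1  : -7 -5 -13 1
imul      : -7 -5 -13
idiv      : -7 0
isub      : -7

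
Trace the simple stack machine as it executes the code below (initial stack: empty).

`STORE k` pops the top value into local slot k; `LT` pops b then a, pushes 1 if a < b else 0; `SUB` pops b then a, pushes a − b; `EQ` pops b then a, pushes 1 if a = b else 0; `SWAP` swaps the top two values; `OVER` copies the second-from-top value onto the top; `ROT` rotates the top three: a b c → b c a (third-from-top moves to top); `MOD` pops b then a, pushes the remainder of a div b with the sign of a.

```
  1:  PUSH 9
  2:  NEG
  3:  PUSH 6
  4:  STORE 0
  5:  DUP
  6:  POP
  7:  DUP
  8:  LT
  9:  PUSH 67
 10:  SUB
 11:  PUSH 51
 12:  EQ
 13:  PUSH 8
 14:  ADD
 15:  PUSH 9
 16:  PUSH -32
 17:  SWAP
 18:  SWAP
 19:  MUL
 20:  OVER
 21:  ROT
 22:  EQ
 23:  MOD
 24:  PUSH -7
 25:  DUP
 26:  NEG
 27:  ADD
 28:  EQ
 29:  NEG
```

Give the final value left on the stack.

PUSH 9   : 9
NEG      : -9
PUSH 6   : -9 6
STORE 0  : -9
DUP      : -9 -9
POP      : -9
DUP      : -9 -9
LT       : 0
PUSH 67  : 0 67
SUB      : -67
PUSH 51  : -67 51
EQ       : 0
PUSH 8   : 0 8
ADD      : 8
PUSH 9   : 8 9
PUSH -32 : 8 9 -32
SWAP     : 8 -32 9
SWAP     : 8 9 -32
MUL      : 8 -288
OVER     : 8 -288 8
ROT      : -288 8 8
EQ       : -288 1
MOD      : 0
PUSH -7  : 0 -7
DUP      : 0 -7 -7
NEG      : 0 -7 7
ADD      : 0 0
EQ       : 1
NEG      : -1

-1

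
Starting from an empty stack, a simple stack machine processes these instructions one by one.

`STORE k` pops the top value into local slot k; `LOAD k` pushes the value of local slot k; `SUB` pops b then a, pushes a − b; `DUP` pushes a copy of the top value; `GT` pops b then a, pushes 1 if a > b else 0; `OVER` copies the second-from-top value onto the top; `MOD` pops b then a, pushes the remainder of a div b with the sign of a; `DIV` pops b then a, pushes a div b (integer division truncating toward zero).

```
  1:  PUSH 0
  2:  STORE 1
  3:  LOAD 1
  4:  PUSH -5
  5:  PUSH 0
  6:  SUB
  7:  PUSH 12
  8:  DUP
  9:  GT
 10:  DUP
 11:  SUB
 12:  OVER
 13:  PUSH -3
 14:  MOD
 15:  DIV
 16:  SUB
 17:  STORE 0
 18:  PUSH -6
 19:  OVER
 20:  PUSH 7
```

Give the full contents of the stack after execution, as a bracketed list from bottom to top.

PUSH 0   [0]
STORE 1  []
LOAD 1   [0]
PUSH -5  [0, -5]
PUSH 0   [0, -5, 0]
SUB      [0, -5]
PUSH 12  [0, -5, 12]
DUP      [0, -5, 12, 12]
GT       [0, -5, 0]
DUP      [0, -5, 0, 0]
SUB      [0, -5, 0]
OVER     [0, -5, 0, -5]
PUSH -3  [0, -5, 0, -5, -3]
MOD      [0, -5, 0, -2]
DIV      [0, -5, 0]
SUB      [0, -5]
STORE 0  [0]
PUSH -6  [0, -6]
OVER     [0, -6, 0]
PUSH 7   [0, -6, 0, 7]

[0, -6, 0, 7]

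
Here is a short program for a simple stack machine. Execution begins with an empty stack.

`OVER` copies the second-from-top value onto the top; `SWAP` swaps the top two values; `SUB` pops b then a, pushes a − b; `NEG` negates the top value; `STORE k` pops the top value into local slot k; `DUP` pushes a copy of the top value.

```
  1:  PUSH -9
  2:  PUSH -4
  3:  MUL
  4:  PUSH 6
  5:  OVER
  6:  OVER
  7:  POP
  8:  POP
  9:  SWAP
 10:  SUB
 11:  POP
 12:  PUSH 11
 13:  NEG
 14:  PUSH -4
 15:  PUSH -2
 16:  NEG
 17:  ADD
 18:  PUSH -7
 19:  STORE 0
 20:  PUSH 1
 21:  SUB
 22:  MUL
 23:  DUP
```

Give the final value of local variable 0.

-7

PUSH -9 : [-9]
PUSH -4 : [-9, -4]
MUL     : [36]
PUSH 6  : [36, 6]
OVER    : [36, 6, 36]
OVER    : [36, 6, 36, 6]
POP     : [36, 6, 36]
POP     : [36, 6]
SWAP    : [6, 36]
SUB     : [-30]
POP     : []
PUSH 11 : [11]
NEG     : [-11]
PUSH -4 : [-11, -4]
PUSH -2 : [-11, -4, -2]
NEG     : [-11, -4, 2]
ADD     : [-11, -2]
PUSH -7 : [-11, -2, -7]
STORE 0 : [-11, -2]
PUSH 1  : [-11, -2, 1]
SUB     : [-11, -3]
MUL     : [33]
DUP     : [33, 33]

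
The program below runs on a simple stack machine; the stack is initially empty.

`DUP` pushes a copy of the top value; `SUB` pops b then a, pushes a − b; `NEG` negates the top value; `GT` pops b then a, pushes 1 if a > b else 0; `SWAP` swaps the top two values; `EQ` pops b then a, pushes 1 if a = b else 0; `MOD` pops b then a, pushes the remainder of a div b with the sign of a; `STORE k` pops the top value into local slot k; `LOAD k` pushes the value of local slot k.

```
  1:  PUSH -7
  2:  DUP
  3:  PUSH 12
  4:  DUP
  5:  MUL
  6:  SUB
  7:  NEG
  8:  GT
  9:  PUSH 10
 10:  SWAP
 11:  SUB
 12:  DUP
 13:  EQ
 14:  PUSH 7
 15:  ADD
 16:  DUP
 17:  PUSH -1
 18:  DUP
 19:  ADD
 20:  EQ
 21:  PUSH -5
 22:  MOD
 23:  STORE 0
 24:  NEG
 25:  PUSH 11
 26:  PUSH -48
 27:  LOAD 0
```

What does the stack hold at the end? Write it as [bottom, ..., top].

PUSH -7   [-7]
DUP       [-7, -7]
PUSH 12   [-7, -7, 12]
DUP       [-7, -7, 12, 12]
MUL       [-7, -7, 144]
SUB       [-7, -151]
NEG       [-7, 151]
GT        [0]
PUSH 10   [0, 10]
SWAP      [10, 0]
SUB       [10]
DUP       [10, 10]
EQ        [1]
PUSH 7    [1, 7]
ADD       [8]
DUP       [8, 8]
PUSH -1   [8, 8, -1]
DUP       [8, 8, -1, -1]
ADD       [8, 8, -2]
EQ        [8, 0]
PUSH -5   [8, 0, -5]
MOD       [8, 0]
STORE 0   [8]
NEG       [-8]
PUSH 11   [-8, 11]
PUSH -48  [-8, 11, -48]
LOAD 0    [-8, 11, -48, 0]

[-8, 11, -48, 0]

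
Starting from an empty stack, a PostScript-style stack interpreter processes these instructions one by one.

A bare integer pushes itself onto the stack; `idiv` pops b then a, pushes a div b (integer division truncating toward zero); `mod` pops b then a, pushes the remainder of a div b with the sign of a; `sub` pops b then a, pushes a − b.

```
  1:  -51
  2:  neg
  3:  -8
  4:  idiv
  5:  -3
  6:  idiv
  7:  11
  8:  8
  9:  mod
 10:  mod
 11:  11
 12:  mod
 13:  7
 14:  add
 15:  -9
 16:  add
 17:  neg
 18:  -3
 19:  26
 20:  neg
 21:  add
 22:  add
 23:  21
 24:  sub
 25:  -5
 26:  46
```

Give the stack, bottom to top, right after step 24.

-51  → [-51]
neg  → [51]
-8   → [51, -8]
idiv → [-6]
-3   → [-6, -3]
idiv → [2]
11   → [2, 11]
8    → [2, 11, 8]
mod  → [2, 3]
mod  → [2]
11   → [2, 11]
mod  → [2]
7    → [2, 7]
add  → [9]
-9   → [9, -9]
add  → [0]
neg  → [0]
-3   → [0, -3]
26   → [0, -3, 26]
neg  → [0, -3, -26]
add  → [0, -29]
add  → [-29]
21   → [-29, 21]
sub  → [-50]

[-50]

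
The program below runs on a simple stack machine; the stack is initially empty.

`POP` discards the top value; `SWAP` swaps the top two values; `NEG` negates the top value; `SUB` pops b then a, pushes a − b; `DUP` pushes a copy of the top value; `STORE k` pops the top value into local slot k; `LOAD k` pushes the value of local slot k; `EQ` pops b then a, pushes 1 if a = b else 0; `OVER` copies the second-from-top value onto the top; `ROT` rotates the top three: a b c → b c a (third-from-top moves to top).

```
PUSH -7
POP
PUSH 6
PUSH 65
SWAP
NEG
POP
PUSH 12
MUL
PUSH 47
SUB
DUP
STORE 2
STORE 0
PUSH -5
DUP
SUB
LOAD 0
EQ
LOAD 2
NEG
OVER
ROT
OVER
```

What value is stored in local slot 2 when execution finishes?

PUSH -7  [-7]
POP      []
PUSH 6   [6]
PUSH 65  [6, 65]
SWAP     [65, 6]
NEG      [65, -6]
POP      [65]
PUSH 12  [65, 12]
MUL      [780]
PUSH 47  [780, 47]
SUB      [733]
DUP      [733, 733]
STORE 2  [733]
STORE 0  []
PUSH -5  [-5]
DUP      [-5, -5]
SUB      [0]
LOAD 0   [0, 733]
EQ       [0]
LOAD 2   [0, 733]
NEG      [0, -733]
OVER     [0, -733, 0]
ROT      [-733, 0, 0]
OVER     [-733, 0, 0, 0]

733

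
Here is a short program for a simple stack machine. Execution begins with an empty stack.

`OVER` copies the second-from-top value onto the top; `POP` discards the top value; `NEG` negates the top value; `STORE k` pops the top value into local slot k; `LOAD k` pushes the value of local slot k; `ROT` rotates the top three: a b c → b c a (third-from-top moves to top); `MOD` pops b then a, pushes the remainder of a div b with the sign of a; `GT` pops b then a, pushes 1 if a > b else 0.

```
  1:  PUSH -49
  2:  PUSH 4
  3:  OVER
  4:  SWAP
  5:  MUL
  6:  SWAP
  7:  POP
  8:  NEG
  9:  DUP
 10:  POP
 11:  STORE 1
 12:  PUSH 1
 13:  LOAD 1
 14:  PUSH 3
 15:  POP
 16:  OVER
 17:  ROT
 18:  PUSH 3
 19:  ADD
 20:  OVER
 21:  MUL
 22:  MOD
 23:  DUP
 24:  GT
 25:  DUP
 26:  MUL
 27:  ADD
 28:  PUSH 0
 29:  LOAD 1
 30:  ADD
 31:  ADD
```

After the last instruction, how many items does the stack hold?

1

PUSH -49  -49
PUSH 4    -49 4
OVER      -49 4 -49
SWAP      -49 -49 4
MUL       -49 -196
SWAP      -196 -49
POP       -196
NEG       196
DUP       196 196
POP       196
STORE 1   (empty)
PUSH 1    1
LOAD 1    1 196
PUSH 3    1 196 3
POP       1 196
OVER      1 196 1
ROT       196 1 1
PUSH 3    196 1 1 3
ADD       196 1 4
OVER      196 1 4 1
MUL       196 1 4
MOD       196 1
DUP       196 1 1
GT        196 0
DUP       196 0 0
MUL       196 0
ADD       196
PUSH 0    196 0
LOAD 1    196 0 196
ADD       196 196
ADD       392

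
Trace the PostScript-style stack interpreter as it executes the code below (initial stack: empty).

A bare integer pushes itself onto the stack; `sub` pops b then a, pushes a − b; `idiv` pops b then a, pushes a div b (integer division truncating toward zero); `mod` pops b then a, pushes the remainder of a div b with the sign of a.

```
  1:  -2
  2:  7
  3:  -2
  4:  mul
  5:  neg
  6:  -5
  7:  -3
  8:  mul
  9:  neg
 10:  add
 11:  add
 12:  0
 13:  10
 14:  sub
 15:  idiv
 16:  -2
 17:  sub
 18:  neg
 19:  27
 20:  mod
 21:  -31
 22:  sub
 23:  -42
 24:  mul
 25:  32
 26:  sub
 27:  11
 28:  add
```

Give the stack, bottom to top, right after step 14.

[-3, -10]

-2  → -2
7   → -2 7
-2  → -2 7 -2
mul → -2 -14
neg → -2 14
-5  → -2 14 -5
-3  → -2 14 -5 -3
mul → -2 14 15
neg → -2 14 -15
add → -2 -1
add → -3
0   → -3 0
10  → -3 0 10
sub → -3 -10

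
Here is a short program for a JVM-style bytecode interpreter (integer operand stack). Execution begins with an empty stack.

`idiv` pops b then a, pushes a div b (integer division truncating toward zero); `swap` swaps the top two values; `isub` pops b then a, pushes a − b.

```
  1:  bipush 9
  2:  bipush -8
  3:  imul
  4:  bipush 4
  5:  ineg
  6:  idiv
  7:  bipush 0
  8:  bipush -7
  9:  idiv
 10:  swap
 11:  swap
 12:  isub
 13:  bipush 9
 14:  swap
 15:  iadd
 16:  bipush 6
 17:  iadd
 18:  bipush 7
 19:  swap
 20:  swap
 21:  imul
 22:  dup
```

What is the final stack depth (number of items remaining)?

2

bipush 9  : 9
bipush -8 : 9 -8
imul      : -72
bipush 4  : -72 4
ineg      : -72 -4
idiv      : 18
bipush 0  : 18 0
bipush -7 : 18 0 -7
idiv      : 18 0
swap      : 0 18
swap      : 18 0
isub      : 18
bipush 9  : 18 9
swap      : 9 18
iadd      : 27
bipush 6  : 27 6
iadd      : 33
bipush 7  : 33 7
swap      : 7 33
swap      : 33 7
imul      : 231
dup       : 231 231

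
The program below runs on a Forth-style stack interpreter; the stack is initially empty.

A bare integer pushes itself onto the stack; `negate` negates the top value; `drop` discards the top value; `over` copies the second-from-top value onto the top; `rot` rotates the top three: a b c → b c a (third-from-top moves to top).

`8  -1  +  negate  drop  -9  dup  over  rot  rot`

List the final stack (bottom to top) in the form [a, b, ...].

8      → 8
-1     → 8 -1
+      → 7
negate → -7
drop   → (empty)
-9     → -9
dup    → -9 -9
over   → -9 -9 -9
rot    → -9 -9 -9
rot    → -9 -9 -9

[-9, -9, -9]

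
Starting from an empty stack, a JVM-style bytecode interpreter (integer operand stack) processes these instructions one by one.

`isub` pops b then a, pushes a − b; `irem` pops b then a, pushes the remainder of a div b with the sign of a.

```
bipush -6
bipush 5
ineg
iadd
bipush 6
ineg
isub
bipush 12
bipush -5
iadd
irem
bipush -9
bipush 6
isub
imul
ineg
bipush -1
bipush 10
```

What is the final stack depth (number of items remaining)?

3

bipush -6 -> -6
bipush 5  -> -6 5
ineg      -> -6 -5
iadd      -> -11
bipush 6  -> -11 6
ineg      -> -11 -6
isub      -> -5
bipush 12 -> -5 12
bipush -5 -> -5 12 -5
iadd      -> -5 7
irem      -> -5
bipush -9 -> -5 -9
bipush 6  -> -5 -9 6
isub      -> -5 -15
imul      -> 75
ineg      -> -75
bipush -1 -> -75 -1
bipush 10 -> -75 -1 10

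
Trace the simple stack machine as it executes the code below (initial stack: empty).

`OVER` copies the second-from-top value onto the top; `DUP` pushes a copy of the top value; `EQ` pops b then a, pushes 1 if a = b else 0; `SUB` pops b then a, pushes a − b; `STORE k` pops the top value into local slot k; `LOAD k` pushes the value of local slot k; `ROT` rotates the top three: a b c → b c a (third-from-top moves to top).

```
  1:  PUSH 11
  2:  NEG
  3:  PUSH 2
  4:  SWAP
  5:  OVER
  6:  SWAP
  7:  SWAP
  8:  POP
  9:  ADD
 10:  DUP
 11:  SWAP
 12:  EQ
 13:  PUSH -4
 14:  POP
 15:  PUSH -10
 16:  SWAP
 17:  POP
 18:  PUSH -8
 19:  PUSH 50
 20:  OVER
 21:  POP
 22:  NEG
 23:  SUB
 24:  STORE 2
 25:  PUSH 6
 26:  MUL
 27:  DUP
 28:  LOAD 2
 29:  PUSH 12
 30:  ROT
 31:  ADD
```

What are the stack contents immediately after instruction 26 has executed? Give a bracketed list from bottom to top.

PUSH 11   11
NEG       -11
PUSH 2    -11 2
SWAP      2 -11
OVER      2 -11 2
SWAP      2 2 -11
SWAP      2 -11 2
POP       2 -11
ADD       -9
DUP       -9 -9
SWAP      -9 -9
EQ        1
PUSH -4   1 -4
POP       1
PUSH -10  1 -10
SWAP      -10 1
POP       -10
PUSH -8   -10 -8
PUSH 50   -10 -8 50
OVER      -10 -8 50 -8
POP       -10 -8 50
NEG       -10 -8 -50
SUB       -10 42
STORE 2   -10
PUSH 6    -10 6
MUL       -60

[-60]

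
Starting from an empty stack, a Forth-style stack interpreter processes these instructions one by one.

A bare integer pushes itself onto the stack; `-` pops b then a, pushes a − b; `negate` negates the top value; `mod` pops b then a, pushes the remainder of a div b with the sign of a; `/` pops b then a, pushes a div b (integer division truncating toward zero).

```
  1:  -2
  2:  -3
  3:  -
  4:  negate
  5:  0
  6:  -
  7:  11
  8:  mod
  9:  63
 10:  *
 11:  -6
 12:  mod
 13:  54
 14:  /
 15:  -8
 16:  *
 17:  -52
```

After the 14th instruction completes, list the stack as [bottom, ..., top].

-2      [-2]
-3      [-2, -3]
-       [1]
negate  [-1]
0       [-1, 0]
-       [-1]
11      [-1, 11]
mod     [-1]
63      [-1, 63]
*       [-63]
-6      [-63, -6]
mod     [-3]
54      [-3, 54]
/       [0]

[0]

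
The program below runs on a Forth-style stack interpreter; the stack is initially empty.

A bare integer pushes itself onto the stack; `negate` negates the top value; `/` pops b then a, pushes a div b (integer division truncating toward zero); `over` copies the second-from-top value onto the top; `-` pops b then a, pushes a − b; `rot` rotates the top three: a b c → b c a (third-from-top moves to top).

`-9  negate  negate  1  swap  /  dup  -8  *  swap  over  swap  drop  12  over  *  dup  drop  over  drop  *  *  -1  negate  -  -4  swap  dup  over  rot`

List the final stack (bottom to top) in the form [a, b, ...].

-9     → -9
negate → 9
negate → -9
1      → -9 1
swap   → 1 -9
/      → 0
dup    → 0 0
-8     → 0 0 -8
*      → 0 0
swap   → 0 0
over   → 0 0 0
swap   → 0 0 0
drop   → 0 0
12     → 0 0 12
over   → 0 0 12 0
*      → 0 0 0
dup    → 0 0 0 0
drop   → 0 0 0
over   → 0 0 0 0
drop   → 0 0 0
*      → 0 0
*      → 0
-1     → 0 -1
negate → 0 1
-      → -1
-4     → -1 -4
swap   → -4 -1
dup    → -4 -1 -1
over   → -4 -1 -1 -1
rot    → -4 -1 -1 -1

[-4, -1, -1, -1]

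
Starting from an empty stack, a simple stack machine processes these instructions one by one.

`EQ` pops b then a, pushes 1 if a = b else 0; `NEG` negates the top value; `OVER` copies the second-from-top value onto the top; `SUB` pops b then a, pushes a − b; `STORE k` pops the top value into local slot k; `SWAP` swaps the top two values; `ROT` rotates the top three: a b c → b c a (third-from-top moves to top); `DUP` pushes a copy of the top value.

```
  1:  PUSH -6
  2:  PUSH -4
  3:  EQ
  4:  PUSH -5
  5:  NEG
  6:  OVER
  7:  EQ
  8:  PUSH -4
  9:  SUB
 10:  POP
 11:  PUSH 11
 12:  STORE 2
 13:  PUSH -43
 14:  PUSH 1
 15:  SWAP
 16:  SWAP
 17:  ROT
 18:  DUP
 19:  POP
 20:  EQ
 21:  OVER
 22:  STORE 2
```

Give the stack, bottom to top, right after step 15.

PUSH -6  : -6
PUSH -4  : -6 -4
EQ       : 0
PUSH -5  : 0 -5
NEG      : 0 5
OVER     : 0 5 0
EQ       : 0 0
PUSH -4  : 0 0 -4
SUB      : 0 4
POP      : 0
PUSH 11  : 0 11
STORE 2  : 0
PUSH -43 : 0 -43
PUSH 1   : 0 -43 1
SWAP     : 0 1 -43

[0, 1, -43]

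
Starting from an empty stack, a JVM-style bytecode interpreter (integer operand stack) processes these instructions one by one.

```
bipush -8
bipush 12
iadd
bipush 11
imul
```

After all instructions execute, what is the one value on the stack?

bipush -8 → [-8]
bipush 12 → [-8, 12]
iadd      → [4]
bipush 11 → [4, 11]
imul      → [44]

44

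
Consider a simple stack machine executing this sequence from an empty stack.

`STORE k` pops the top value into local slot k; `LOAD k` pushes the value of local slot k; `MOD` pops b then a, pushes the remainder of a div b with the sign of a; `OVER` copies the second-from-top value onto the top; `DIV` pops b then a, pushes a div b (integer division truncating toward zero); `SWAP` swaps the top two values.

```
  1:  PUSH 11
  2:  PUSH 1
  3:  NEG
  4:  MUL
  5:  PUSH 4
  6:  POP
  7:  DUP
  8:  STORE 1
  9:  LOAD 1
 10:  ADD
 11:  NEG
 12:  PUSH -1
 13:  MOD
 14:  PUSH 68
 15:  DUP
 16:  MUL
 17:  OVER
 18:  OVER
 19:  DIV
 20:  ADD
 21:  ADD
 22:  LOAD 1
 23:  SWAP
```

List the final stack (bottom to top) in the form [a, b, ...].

[-11, 4624]

PUSH 11 -> [11]
PUSH 1  -> [11, 1]
NEG     -> [11, -1]
MUL     -> [-11]
PUSH 4  -> [-11, 4]
POP     -> [-11]
DUP     -> [-11, -11]
STORE 1 -> [-11]
LOAD 1  -> [-11, -11]
ADD     -> [-22]
NEG     -> [22]
PUSH -1 -> [22, -1]
MOD     -> [0]
PUSH 68 -> [0, 68]
DUP     -> [0, 68, 68]
MUL     -> [0, 4624]
OVER    -> [0, 4624, 0]
OVER    -> [0, 4624, 0, 4624]
DIV     -> [0, 4624, 0]
ADD     -> [0, 4624]
ADD     -> [4624]
LOAD 1  -> [4624, -11]
SWAP    -> [-11, 4624]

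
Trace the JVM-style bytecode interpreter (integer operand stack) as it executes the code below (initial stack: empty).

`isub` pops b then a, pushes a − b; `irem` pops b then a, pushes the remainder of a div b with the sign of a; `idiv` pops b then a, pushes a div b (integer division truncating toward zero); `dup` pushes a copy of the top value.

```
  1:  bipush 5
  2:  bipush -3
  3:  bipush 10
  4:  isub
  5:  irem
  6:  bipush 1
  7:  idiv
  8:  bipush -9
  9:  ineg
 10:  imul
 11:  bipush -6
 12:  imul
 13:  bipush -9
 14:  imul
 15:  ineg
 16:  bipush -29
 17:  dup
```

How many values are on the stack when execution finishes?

bipush 5   -> 5
bipush -3  -> 5 -3
bipush 10  -> 5 -3 10
isub       -> 5 -13
irem       -> 5
bipush 1   -> 5 1
idiv       -> 5
bipush -9  -> 5 -9
ineg       -> 5 9
imul       -> 45
bipush -6  -> 45 -6
imul       -> -270
bipush -9  -> -270 -9
imul       -> 2430
ineg       -> -2430
bipush -29 -> -2430 -29
dup        -> -2430 -29 -29

3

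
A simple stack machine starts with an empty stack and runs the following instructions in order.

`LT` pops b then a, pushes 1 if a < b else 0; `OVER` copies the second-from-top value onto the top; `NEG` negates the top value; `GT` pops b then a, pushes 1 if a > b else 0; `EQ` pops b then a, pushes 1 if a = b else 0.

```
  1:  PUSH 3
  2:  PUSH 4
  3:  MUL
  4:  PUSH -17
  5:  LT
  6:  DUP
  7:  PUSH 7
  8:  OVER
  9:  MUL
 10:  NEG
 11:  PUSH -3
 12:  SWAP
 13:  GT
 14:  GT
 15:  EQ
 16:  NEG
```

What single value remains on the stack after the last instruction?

-1

PUSH 3   : [3]
PUSH 4   : [3, 4]
MUL      : [12]
PUSH -17 : [12, -17]
LT       : [0]
DUP      : [0, 0]
PUSH 7   : [0, 0, 7]
OVER     : [0, 0, 7, 0]
MUL      : [0, 0, 0]
NEG      : [0, 0, 0]
PUSH -3  : [0, 0, 0, -3]
SWAP     : [0, 0, -3, 0]
GT       : [0, 0, 0]
GT       : [0, 0]
EQ       : [1]
NEG      : [-1]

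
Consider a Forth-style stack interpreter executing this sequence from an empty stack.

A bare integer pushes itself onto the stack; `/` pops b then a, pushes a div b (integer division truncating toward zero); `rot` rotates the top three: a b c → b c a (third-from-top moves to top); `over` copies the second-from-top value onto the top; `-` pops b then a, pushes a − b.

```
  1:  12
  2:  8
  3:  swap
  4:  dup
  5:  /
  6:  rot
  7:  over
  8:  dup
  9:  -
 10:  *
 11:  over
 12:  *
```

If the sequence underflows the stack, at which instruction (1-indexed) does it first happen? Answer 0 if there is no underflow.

12   -> [12]
8    -> [12, 8]
swap -> [8, 12]
dup  -> [8, 12, 12]
/    -> [8, 1]
rot  — needs 3 operands, stack has 2 → underflow

6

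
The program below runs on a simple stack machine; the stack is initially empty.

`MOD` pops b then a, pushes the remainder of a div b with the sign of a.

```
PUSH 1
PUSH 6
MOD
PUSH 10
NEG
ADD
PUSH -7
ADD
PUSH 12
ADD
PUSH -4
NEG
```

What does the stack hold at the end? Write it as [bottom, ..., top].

[-4, 4]

PUSH 1  -> [1]
PUSH 6  -> [1, 6]
MOD     -> [1]
PUSH 10 -> [1, 10]
NEG     -> [1, -10]
ADD     -> [-9]
PUSH -7 -> [-9, -7]
ADD     -> [-16]
PUSH 12 -> [-16, 12]
ADD     -> [-4]
PUSH -4 -> [-4, -4]
NEG     -> [-4, 4]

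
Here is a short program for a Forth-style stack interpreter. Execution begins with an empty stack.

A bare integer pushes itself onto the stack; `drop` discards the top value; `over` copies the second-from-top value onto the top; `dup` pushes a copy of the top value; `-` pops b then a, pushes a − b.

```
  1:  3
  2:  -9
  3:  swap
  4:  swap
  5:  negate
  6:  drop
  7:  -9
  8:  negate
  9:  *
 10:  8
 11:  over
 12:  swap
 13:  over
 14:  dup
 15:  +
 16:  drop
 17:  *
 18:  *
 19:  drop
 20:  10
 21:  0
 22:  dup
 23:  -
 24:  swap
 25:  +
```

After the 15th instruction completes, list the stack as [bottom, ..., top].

[27, 27, 8, 54]

3      → 3
-9     → 3 -9
swap   → -9 3
swap   → 3 -9
negate → 3 9
drop   → 3
-9     → 3 -9
negate → 3 9
*      → 27
8      → 27 8
over   → 27 8 27
swap   → 27 27 8
over   → 27 27 8 27
dup    → 27 27 8 27 27
+      → 27 27 8 54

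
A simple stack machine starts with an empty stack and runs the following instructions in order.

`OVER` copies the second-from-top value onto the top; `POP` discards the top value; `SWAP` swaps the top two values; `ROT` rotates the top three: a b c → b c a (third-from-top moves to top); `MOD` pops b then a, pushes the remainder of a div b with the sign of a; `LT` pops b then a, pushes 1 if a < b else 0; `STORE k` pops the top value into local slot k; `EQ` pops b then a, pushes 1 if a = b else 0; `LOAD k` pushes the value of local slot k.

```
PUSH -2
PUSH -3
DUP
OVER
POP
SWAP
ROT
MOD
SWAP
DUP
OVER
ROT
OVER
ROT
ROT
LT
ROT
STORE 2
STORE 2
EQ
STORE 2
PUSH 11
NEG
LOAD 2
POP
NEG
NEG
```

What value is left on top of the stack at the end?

-11

PUSH -2 -> -2
PUSH -3 -> -2 -3
DUP     -> -2 -3 -3
OVER    -> -2 -3 -3 -3
POP     -> -2 -3 -3
SWAP    -> -2 -3 -3
ROT     -> -3 -3 -2
MOD     -> -3 -1
SWAP    -> -1 -3
DUP     -> -1 -3 -3
OVER    -> -1 -3 -3 -3
ROT     -> -1 -3 -3 -3
OVER    -> -1 -3 -3 -3 -3
ROT     -> -1 -3 -3 -3 -3
ROT     -> -1 -3 -3 -3 -3
LT      -> -1 -3 -3 0
ROT     -> -1 -3 0 -3
STORE 2 -> -1 -3 0
STORE 2 -> -1 -3
EQ      -> 0
STORE 2 -> (empty)
PUSH 11 -> 11
NEG     -> -11
LOAD 2  -> -11 0
POP     -> -11
NEG     -> 11
NEG     -> -11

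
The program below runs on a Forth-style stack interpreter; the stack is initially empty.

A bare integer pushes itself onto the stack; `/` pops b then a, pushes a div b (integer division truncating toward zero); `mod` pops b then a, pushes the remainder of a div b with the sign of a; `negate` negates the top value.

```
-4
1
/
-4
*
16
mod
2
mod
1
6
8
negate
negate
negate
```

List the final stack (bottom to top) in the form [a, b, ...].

[0, 1, 6, -8]

-4     → -4
1      → -4 1
/      → -4
-4     → -4 -4
*      → 16
16     → 16 16
mod    → 0
2      → 0 2
mod    → 0
1      → 0 1
6      → 0 1 6
8      → 0 1 6 8
negate → 0 1 6 -8
negate → 0 1 6 8
negate → 0 1 6 -8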